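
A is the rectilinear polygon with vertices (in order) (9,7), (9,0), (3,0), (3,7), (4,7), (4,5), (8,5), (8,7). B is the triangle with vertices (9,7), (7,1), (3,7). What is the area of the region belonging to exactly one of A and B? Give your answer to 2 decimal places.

31.83

|A| = 34, |B| = 18, |A∩B| = 10.0833.
|A △ B| = |A| + |B| − 2·|A∩B| = 34 + 18 − 20.1667 = 31.83.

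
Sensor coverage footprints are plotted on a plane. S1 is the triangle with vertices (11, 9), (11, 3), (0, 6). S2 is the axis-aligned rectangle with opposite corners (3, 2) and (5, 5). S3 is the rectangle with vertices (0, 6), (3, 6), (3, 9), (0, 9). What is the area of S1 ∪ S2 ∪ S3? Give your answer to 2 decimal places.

46.53

By inclusion–exclusion:
Individual areas: |S1| = 33, |S2| = 6, |S3| = 9.
|S1∩S2| = 0.2424.
|S1∩S3| = 1.2273.
|S2∩S3| = 0 (no overlap).
|S1∩S2∩S3| = 0.
|S1 ∪ S2 ∪ S3| = 48 − 1.4697 + 0 = 46.53.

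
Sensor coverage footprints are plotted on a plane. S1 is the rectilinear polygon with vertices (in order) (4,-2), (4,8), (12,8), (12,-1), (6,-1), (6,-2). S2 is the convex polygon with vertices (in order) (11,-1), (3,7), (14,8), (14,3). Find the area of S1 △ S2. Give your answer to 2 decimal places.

|S1| = 74, |S2| = 55.5, |S1∩S2| = 42.4697.
|S1 △ S2| = |S1| + |S2| − 2·|S1∩S2| = 74 + 55.5 − 84.9394 = 44.56.

44.56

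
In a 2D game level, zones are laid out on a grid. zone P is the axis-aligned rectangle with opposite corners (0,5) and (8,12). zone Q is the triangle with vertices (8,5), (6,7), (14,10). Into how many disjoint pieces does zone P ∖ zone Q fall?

zone P ∖ zone Q is a single connected region.

1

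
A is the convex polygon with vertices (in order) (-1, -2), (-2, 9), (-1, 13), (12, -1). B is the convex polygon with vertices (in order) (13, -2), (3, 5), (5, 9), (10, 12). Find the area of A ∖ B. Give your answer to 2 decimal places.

89.31

|A| = 105, |A∩B| = 15.6921.
|A ∖ B| = |A| − |A∩B| = 105 − 15.6921 = 89.31.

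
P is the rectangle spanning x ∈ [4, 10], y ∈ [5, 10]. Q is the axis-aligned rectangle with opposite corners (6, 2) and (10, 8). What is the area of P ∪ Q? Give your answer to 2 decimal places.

By inclusion–exclusion:
Individual areas: |P| = 30, |Q| = 24.
|P∩Q|: x∈[6,10], y∈[5,8] → 4·3 = 12.
|P ∪ Q| = 54 − 12 = 42.00.

42.00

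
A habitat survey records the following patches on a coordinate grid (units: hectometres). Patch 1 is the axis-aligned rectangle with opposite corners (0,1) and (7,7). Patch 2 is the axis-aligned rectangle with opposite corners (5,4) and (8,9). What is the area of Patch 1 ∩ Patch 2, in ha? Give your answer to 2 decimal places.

|Patch 1∩Patch 2|: x∈[5,7], y∈[4,7] → 2·3 = 6.

6.00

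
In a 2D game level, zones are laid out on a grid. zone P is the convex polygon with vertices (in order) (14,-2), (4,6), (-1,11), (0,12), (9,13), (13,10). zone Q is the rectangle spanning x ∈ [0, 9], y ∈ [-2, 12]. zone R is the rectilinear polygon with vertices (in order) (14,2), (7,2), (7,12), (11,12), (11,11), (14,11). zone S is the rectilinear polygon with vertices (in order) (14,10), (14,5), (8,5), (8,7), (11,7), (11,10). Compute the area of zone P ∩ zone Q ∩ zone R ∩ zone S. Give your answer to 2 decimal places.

2.00

The intersection is the polygon with vertices (9,5), (8,5), (8,7), (9,7).
By the shoelace formula its area is 2.00.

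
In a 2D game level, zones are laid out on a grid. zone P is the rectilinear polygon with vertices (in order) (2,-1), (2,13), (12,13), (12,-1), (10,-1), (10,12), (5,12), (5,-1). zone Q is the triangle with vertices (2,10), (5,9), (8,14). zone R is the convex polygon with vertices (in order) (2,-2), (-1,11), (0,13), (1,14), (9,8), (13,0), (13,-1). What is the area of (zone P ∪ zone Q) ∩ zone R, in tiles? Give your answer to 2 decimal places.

|zone P ∪ zone Q| = 78.15.
|(zone P ∪ zone Q) ∩ zone R| = 50.16.

50.16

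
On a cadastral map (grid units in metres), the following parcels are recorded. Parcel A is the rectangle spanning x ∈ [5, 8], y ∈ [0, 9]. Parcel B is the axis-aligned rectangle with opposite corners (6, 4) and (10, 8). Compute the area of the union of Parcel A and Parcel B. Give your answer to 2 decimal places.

By inclusion–exclusion:
Individual areas: |Parcel A| = 27, |Parcel B| = 16.
|Parcel A∩Parcel B|: x∈[6,8], y∈[4,8] → 2·4 = 8.
|Parcel A ∪ Parcel B| = 43 − 8 = 35.00.

35.00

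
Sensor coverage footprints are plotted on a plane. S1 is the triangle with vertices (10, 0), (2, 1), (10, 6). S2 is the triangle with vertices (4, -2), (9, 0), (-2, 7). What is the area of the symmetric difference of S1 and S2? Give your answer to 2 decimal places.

|S1| = 24, |S2| = 28.5, |S1∩S2| = 6.9381.
|S1 △ S2| = |S1| + |S2| − 2·|S1∩S2| = 24 + 28.5 − 13.8763 = 38.62.

38.62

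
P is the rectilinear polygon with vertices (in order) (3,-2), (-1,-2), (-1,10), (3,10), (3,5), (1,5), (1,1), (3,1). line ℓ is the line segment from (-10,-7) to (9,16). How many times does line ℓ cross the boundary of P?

The segment meets the boundary at (3,8.737), (-1,3.895).

2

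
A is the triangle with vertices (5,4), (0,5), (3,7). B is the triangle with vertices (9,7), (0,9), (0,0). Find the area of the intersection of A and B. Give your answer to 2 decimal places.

The intersection is the polygon with vertices (0,5), (3,7), (5,4).
By the shoelace formula its area is 6.50.

6.50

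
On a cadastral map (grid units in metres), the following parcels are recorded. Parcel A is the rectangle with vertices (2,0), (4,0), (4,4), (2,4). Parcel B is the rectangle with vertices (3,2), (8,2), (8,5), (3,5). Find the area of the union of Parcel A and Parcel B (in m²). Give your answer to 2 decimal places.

By inclusion–exclusion:
Individual areas: |Parcel A| = 8, |Parcel B| = 15.
|Parcel A∩Parcel B|: x∈[3,4], y∈[2,4] → 1·2 = 2.
|Parcel A ∪ Parcel B| = 23 − 2 = 21.00.

21.00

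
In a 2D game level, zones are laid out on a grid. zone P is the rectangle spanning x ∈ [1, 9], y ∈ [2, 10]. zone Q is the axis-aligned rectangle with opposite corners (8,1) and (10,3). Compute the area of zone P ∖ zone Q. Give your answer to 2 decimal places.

|zone P∩zone Q|: x∈[8,9], y∈[2,3] → 1·1 = 1.
|zone P| = 64.
|zone P ∖ zone Q| = |zone P| − |zone P∩zone Q| = 64 − 1 = 63.00.

63.00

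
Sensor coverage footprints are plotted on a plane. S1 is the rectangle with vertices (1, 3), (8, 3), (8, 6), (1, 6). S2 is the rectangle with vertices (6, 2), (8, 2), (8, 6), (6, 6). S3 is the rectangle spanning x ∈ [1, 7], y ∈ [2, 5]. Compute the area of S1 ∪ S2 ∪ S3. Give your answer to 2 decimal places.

28.00

By inclusion–exclusion:
Individual areas: |S1| = 21, |S2| = 8, |S3| = 18.
|S1∩S2|: x∈[6,8], y∈[3,6] → 2·3 = 6.
|S1∩S3|: x∈[1,7], y∈[3,5] → 6·2 = 12.
|S2∩S3|: x∈[6,7], y∈[2,5] → 1·3 = 3.
|S1∩S2∩S3| = 2.
|S1 ∪ S2 ∪ S3| = 47 − 21 + 2 = 28.00.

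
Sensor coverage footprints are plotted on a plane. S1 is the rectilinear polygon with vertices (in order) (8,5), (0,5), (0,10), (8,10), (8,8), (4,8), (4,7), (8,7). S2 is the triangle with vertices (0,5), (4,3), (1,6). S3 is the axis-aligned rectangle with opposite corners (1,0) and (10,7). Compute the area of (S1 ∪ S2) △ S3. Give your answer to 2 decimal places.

69.50

|S1 ∪ S2| = 38.
|(S1 ∪ S2) ∩ S3| = 15.75.
|(S1 ∪ S2) △ S3| = 38 + 63 − 31.5 = 69.50.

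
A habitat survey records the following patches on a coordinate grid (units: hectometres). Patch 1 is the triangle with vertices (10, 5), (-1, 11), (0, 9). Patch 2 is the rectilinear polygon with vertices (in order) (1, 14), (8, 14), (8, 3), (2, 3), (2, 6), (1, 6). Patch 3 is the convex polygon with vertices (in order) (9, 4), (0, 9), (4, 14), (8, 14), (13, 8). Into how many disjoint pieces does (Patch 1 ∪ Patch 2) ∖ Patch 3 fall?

3

(Patch 1 ∪ Patch 2) ∖ Patch 3 splits into 3 disjoint pieces (area 21.5, area 1.3165, area 5.625).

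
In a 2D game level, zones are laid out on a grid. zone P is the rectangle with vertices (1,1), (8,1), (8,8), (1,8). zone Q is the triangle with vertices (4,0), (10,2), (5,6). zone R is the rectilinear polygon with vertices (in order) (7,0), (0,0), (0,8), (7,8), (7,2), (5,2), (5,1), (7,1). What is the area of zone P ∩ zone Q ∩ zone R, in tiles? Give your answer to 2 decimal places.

8.48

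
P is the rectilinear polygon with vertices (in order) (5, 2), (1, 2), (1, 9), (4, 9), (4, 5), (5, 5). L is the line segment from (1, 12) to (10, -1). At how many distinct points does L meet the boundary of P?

2

The segment meets the boundary at (4,7.667), (3.077,9).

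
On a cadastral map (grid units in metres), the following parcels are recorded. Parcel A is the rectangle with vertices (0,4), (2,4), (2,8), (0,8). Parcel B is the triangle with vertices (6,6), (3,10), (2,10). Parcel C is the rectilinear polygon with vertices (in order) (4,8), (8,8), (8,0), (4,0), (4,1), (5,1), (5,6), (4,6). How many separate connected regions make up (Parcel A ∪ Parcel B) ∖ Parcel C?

2

(Parcel A ∪ Parcel B) ∖ Parcel C splits into 2 disjoint pieces (area 8, area 1.5).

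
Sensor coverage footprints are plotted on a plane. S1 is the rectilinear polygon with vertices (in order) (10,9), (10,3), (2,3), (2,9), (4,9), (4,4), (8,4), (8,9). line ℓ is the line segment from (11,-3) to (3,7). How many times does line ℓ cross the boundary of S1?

3

The segment meets the boundary at (4,5.75), (5.4,4), (6.2,3).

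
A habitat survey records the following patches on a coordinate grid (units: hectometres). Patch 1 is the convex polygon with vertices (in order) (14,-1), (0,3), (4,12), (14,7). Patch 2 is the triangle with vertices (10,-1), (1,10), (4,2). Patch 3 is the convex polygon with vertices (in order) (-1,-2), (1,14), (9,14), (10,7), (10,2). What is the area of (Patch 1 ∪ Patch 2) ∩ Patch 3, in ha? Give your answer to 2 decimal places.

|Patch 1 ∪ Patch 2| = 114.3048.
|(Patch 1 ∪ Patch 2) ∩ Patch 3| = 75.77.

75.77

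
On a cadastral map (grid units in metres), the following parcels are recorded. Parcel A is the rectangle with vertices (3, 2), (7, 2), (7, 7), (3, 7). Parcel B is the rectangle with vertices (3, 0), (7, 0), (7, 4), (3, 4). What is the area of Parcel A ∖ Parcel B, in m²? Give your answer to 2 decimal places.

|Parcel A∩Parcel B|: x∈[3,7], y∈[2,4] → 4·2 = 8.
|Parcel A| = 20.
|Parcel A ∖ Parcel B| = |Parcel A| − |Parcel A∩Parcel B| = 20 − 8 = 12.00.

12.00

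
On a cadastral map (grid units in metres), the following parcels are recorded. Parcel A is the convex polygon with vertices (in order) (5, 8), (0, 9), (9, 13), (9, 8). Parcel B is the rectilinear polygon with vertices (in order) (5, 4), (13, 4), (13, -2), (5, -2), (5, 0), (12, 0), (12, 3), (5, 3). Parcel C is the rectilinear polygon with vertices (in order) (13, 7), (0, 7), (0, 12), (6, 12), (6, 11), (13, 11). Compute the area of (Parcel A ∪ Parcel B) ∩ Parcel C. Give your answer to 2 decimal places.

20.50

The region (Parcel A ∪ Parcel B) ∩ Parcel C is the polygon with vertices (0,9), (6,11.667), (6,11), (9,11), (9,8), (5,8).
By the shoelace formula its area is 20.50.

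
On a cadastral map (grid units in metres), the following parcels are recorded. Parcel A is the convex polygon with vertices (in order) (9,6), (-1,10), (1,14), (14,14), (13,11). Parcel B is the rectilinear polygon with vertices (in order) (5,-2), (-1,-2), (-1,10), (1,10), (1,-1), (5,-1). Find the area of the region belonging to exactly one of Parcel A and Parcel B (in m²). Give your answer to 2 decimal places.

|Parcel A| = 79.5, |Parcel B| = 28, |Parcel A∩Parcel B| = 0.8.
|Parcel A △ Parcel B| = |Parcel A| + |Parcel B| − 2·|Parcel A∩Parcel B| = 79.5 + 28 − 1.6 = 105.90.

105.90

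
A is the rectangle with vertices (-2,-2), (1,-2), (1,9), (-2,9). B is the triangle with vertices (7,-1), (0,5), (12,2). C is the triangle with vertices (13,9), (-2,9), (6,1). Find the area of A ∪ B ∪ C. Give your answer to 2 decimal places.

By inclusion–exclusion:
Individual areas: |A| = 33, |B| = 25.5, |C| = 60.
|A∩B| = 0.3036.
|A∩C| = 4.5.
|B∩C| = 6.4103.
|A∩B∩C| = 0.
|A ∪ B ∪ C| = 118.5 − 11.2138 + 0 = 107.29.

107.29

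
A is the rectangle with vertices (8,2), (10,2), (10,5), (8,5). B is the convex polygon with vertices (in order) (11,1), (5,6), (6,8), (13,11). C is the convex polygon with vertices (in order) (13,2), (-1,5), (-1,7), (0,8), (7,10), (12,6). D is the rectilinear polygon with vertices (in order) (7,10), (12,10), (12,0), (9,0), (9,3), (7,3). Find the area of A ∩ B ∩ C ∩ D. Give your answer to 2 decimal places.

The intersection is the polygon with vertices (10,2.643), (9,2.857), (9,3), (8.6,3), (8,3.5), (8,5), (10,5).
By the shoelace formula its area is 4.10.

4.10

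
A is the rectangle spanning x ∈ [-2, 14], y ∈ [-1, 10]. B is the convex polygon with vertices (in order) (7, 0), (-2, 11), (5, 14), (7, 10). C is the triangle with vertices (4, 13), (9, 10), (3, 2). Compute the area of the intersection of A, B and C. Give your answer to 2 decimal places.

17.13

The intersection is the polygon with vertices (7,7.333), (4.13,3.507), (3.236,4.6), (3.727,10), (7,10).
By the shoelace formula its area is 17.13.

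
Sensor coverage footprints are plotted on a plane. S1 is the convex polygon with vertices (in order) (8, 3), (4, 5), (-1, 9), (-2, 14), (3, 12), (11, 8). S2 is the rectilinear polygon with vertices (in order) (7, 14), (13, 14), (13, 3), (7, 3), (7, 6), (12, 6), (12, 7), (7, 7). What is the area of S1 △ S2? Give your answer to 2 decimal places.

100.70

|S1| = 66, |S2| = 61, |S1∩S2| = 13.15.
|S1 △ S2| = |S1| + |S2| − 2·|S1∩S2| = 66 + 61 − 26.3 = 100.70.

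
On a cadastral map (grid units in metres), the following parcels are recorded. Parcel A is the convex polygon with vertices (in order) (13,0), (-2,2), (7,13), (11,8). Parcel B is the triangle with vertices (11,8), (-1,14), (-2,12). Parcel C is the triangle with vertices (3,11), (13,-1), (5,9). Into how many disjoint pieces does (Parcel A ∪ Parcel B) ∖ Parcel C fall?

2

(Parcel A ∪ Parcel B) ∖ Parcel C splits into 2 disjoint pieces (area 59.0238, area 53.0366).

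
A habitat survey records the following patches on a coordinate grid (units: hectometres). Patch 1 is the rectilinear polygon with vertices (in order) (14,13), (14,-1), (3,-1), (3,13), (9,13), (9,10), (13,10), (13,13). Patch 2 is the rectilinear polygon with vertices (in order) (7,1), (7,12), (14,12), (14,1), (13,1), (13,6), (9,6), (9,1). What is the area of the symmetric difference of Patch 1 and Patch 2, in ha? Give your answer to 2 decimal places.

101.00

|Patch 1| = 142, |Patch 2| = 57, |Patch 1∩Patch 2| = 49.
|Patch 1 △ Patch 2| = |Patch 1| + |Patch 2| − 2·|Patch 1∩Patch 2| = 142 + 57 − 98 = 101.00.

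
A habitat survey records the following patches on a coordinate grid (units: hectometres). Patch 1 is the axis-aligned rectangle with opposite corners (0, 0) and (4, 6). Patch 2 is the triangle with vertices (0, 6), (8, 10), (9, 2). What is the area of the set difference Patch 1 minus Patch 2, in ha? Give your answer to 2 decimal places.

20.44

|Patch 1| = 24, |Patch 1∩Patch 2| = 3.5556.
|Patch 1 ∖ Patch 2| = |Patch 1| − |Patch 1∩Patch 2| = 24 − 3.5556 = 20.44.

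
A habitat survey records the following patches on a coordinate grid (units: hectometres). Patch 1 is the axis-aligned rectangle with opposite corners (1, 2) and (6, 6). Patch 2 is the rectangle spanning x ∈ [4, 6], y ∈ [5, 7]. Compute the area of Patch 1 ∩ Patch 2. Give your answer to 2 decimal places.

|Patch 1∩Patch 2|: x∈[4,6], y∈[5,6] → 2·1 = 2.

2.00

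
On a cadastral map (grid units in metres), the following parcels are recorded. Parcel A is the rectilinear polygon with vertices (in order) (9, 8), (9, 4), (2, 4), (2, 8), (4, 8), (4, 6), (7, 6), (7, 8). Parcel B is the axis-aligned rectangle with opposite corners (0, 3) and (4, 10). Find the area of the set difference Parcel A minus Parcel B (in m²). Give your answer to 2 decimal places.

14.00

|Parcel A| = 22, |Parcel A∩Parcel B| = 8.
|Parcel A ∖ Parcel B| = |Parcel A| − |Parcel A∩Parcel B| = 22 − 8 = 14.00.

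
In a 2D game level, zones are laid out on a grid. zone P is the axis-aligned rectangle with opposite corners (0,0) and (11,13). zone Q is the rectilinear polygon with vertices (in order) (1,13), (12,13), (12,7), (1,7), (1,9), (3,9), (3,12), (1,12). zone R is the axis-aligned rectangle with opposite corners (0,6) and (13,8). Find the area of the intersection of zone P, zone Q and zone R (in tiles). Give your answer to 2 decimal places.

The intersection is the polygon with vertices (1,7), (1,8), (11,8), (11,7).
By the shoelace formula its area is 10.00.

10.00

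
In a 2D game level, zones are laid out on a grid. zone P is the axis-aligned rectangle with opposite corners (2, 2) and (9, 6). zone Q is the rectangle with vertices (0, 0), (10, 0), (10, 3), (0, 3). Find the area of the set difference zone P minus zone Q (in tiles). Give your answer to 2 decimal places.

|zone P∩zone Q|: x∈[2,9], y∈[2,3] → 7·1 = 7.
|zone P| = 28.
|zone P ∖ zone Q| = |zone P| − |zone P∩zone Q| = 28 − 7 = 21.00.

21.00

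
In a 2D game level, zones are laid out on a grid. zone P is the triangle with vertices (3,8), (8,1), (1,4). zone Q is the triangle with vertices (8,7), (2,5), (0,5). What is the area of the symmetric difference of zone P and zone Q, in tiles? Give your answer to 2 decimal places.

16.69

|zone P| = 17, |zone Q| = 2, |zone P∩zone Q| = 1.1541.
|zone P △ zone Q| = |zone P| + |zone Q| − 2·|zone P∩zone Q| = 17 + 2 − 2.3082 = 16.69.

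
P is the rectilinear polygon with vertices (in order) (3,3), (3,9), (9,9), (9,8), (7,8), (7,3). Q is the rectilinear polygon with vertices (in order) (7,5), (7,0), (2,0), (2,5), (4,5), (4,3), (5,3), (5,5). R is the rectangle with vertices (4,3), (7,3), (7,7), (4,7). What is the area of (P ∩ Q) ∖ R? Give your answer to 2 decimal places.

|P ∩ Q| = 6.
|(P ∩ Q) ∩ R| = 4.
|(P ∩ Q) ∖ R| = 6 − 4 = 2.00.

2.00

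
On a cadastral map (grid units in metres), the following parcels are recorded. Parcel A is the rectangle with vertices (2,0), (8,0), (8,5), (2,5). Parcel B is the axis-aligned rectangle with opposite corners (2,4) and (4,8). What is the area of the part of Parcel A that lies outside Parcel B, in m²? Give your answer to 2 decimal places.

28.00

|Parcel A∩Parcel B|: x∈[2,4], y∈[4,5] → 2·1 = 2.
|Parcel A| = 30.
|Parcel A ∖ Parcel B| = |Parcel A| − |Parcel A∩Parcel B| = 30 − 2 = 28.00.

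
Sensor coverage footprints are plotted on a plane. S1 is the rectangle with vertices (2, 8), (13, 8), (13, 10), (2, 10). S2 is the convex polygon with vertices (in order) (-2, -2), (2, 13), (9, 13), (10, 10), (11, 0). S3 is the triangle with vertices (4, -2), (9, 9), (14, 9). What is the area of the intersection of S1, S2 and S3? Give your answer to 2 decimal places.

1.38

The intersection is the polygon with vertices (10.2,8), (8.546,8), (9,9), (10.1,9).
By the shoelace formula its area is 1.38.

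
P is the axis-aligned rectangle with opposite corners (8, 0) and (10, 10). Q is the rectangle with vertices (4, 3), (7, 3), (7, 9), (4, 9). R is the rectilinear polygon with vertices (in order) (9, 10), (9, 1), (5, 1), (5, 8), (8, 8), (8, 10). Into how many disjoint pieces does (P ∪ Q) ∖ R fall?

(P ∪ Q) ∖ R splits into 2 disjoint pieces (area 11, area 8).

2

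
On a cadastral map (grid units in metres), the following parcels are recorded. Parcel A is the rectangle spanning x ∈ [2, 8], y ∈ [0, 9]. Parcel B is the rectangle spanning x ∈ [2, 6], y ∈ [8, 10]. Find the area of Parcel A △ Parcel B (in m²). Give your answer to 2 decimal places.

|Parcel A∩Parcel B|: x∈[2,6], y∈[8,9] → 4·1 = 4.
|Parcel A △ Parcel B| = |Parcel A| + |Parcel B| − 2·|Parcel A∩Parcel B| = 54 + 8 − 8 = 54.00.

54.00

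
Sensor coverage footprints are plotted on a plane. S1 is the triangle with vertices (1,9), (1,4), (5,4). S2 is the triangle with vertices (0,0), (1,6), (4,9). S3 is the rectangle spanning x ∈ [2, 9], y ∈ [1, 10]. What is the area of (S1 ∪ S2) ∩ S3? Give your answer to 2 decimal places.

The region (S1 ∪ S2) ∩ S3 is the polygon with vertices (2.333,7.333), (4,9), (2.929,6.589), (5,4), (2,4), (2,7.75).
By the shoelace formula its area is 6.74.

6.74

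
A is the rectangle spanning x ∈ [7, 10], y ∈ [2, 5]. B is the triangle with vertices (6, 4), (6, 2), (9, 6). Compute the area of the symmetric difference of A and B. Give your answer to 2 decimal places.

|A| = 9, |B| = 3, |A∩B| = 0.9583.
|A △ B| = |A| + |B| − 2·|A∩B| = 9 + 3 − 1.9167 = 10.08.

10.08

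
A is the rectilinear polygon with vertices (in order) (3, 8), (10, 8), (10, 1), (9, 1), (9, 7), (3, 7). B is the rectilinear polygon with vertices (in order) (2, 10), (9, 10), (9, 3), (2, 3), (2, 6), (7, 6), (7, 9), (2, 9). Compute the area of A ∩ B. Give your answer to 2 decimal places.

2.00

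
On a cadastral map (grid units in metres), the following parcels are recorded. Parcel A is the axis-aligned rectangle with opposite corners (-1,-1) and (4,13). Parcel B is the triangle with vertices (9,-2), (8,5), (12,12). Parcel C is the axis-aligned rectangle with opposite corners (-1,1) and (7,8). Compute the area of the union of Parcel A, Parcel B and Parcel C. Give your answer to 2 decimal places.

108.50

By inclusion–exclusion:
Individual areas: |Parcel A| = 70, |Parcel B| = 17.5, |Parcel C| = 56.
|Parcel A∩Parcel B| = 0.
|Parcel A∩Parcel C|: x∈[-1,4], y∈[1,8] → 5·7 = 35.
|Parcel B∩Parcel C| = 0.
|Parcel A∩Parcel B∩Parcel C| = 0.
|Parcel A ∪ Parcel B ∪ Parcel C| = 143.5 − 35 + 0 = 108.50.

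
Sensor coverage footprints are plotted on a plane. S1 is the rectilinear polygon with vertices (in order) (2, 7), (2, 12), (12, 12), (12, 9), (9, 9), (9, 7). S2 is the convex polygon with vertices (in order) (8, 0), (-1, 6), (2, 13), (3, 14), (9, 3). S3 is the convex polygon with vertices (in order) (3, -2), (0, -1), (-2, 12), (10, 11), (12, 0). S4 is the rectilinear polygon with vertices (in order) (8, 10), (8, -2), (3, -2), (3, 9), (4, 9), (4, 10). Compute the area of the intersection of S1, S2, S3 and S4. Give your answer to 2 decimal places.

The intersection is the polygon with vertices (3,7), (3,9), (4,9), (4,10), (5.182,10), (6.818,7).
By the shoelace formula its area is 8.00.

8.00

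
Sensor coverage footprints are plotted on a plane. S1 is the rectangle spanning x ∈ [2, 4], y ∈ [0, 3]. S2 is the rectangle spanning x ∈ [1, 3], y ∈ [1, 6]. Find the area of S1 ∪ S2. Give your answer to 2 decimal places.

By inclusion–exclusion:
Individual areas: |S1| = 6, |S2| = 10.
|S1∩S2|: x∈[2,3], y∈[1,3] → 1·2 = 2.
|S1 ∪ S2| = 16 − 2 = 14.00.

14.00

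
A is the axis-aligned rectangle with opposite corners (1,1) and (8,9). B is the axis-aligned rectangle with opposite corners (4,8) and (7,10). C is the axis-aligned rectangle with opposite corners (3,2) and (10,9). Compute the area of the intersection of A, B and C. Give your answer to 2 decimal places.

3.00

The intersection is the polygon with vertices (7,8), (4,8), (4,9), (7,9).
By the shoelace formula its area is 3.00.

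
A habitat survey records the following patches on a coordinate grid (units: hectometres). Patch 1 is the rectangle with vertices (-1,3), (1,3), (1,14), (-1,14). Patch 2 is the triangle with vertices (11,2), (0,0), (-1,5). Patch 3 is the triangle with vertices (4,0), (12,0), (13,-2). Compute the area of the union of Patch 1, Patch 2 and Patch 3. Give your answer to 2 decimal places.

55.40

By inclusion–exclusion:
Individual areas: |Patch 1| = 22, |Patch 2| = 28.5, |Patch 3| = 8.
|Patch 1∩Patch 2| = 3.1.
|Patch 1∩Patch 3| = 0.
|Patch 2∩Patch 3| = 0.
|Patch 1∩Patch 2∩Patch 3| = 0.
|Patch 1 ∪ Patch 2 ∪ Patch 3| = 58.5 − 3.1 + 0 = 55.40.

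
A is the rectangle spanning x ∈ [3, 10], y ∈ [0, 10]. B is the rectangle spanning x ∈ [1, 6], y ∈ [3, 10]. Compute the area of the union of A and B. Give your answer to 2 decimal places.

By inclusion–exclusion:
Individual areas: |A| = 70, |B| = 35.
|A∩B|: x∈[3,6], y∈[3,10] → 3·7 = 21.
|A ∪ B| = 105 − 21 = 84.00.

84.00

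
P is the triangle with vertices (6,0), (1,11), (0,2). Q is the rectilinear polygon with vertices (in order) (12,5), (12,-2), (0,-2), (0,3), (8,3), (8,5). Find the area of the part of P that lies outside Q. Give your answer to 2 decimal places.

18.10

|P| = 28, |P∩Q| = 9.899.
|P ∖ Q| = |P| − |P∩Q| = 28 − 9.899 = 18.10.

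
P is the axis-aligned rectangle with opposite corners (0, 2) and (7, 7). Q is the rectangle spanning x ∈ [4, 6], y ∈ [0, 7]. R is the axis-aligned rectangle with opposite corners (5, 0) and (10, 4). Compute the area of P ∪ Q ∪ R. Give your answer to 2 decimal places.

53.00

By inclusion–exclusion:
Individual areas: |P| = 35, |Q| = 14, |R| = 20.
|P∩Q|: x∈[4,6], y∈[2,7] → 2·5 = 10.
|P∩R|: x∈[5,7], y∈[2,4] → 2·2 = 4.
|Q∩R|: x∈[5,6], y∈[0,4] → 1·4 = 4.
|P∩Q∩R| = 2.
|P ∪ Q ∪ R| = 69 − 18 + 2 = 53.00.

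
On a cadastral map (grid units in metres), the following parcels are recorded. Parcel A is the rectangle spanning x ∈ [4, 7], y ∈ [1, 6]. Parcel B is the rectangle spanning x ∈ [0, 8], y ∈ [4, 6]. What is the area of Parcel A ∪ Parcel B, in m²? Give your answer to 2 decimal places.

By inclusion–exclusion:
Individual areas: |Parcel A| = 15, |Parcel B| = 16.
|Parcel A∩Parcel B|: x∈[4,7], y∈[4,6] → 3·2 = 6.
|Parcel A ∪ Parcel B| = 31 − 6 = 25.00.

25.00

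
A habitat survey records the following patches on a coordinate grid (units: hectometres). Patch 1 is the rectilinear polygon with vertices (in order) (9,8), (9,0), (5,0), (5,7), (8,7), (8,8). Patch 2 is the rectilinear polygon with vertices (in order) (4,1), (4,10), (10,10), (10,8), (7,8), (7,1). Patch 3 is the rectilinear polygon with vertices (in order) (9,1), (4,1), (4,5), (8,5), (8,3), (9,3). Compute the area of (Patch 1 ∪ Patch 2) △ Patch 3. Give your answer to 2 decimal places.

32.00

|Patch 1 ∪ Patch 2| = 50.
|(Patch 1 ∪ Patch 2) ∩ Patch 3| = 18.
|(Patch 1 ∪ Patch 2) △ Patch 3| = 50 + 18 − 36 = 32.00.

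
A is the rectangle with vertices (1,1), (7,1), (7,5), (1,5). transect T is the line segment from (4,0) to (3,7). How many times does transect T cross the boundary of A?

2

The segment meets the boundary at (3.857,1), (3.286,5).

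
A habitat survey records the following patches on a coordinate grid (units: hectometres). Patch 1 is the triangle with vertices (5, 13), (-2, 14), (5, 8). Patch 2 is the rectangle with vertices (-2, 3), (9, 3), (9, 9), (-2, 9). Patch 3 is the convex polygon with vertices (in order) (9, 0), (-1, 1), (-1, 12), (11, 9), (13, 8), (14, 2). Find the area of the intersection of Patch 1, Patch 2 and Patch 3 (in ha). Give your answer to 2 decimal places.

The intersection is the polygon with vertices (3.833,9), (5,9), (5,8).
By the shoelace formula its area is 0.58.

0.58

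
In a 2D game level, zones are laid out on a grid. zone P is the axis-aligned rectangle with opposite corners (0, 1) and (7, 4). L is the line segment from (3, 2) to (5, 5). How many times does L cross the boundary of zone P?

1

The segment meets the boundary at (4.333,4).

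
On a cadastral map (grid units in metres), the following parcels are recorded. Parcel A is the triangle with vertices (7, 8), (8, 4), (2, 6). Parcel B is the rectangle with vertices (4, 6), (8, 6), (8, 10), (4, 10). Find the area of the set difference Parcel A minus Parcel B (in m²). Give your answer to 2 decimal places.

|Parcel A| = 11, |Parcel A∩Parcel B| = 4.7.
|Parcel A ∖ Parcel B| = |Parcel A| − |Parcel A∩Parcel B| = 11 − 4.7 = 6.30.

6.30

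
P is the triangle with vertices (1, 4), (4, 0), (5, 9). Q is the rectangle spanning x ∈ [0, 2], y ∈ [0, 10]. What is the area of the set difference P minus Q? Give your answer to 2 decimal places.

|P| = 15.5, |P∩Q| = 1.2917.
|P ∖ Q| = |P| − |P∩Q| = 15.5 − 1.2917 = 14.21.

14.21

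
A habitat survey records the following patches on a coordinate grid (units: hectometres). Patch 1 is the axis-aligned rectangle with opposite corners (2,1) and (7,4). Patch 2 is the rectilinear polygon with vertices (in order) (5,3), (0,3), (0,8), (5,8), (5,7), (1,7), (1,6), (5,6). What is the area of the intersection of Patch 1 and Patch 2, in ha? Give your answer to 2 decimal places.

3.00

The intersection is the polygon with vertices (2,4), (5,4), (5,3), (2,3).
By the shoelace formula its area is 3.00.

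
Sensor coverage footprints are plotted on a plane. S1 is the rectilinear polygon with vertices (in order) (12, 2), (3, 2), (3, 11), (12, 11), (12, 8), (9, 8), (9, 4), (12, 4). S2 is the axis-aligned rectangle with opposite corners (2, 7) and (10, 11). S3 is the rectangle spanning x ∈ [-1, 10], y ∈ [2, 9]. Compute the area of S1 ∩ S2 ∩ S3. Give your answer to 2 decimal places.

13.00

The intersection is the polygon with vertices (10,8), (9,8), (9,7), (3,7), (3,9), (10,9).
By the shoelace formula its area is 13.00.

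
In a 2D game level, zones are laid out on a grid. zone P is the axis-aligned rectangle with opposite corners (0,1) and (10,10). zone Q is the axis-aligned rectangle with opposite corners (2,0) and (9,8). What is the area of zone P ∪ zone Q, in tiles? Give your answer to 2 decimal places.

By inclusion–exclusion:
Individual areas: |zone P| = 90, |zone Q| = 56.
|zone P∩zone Q|: x∈[2,9], y∈[1,8] → 7·7 = 49.
|zone P ∪ zone Q| = 146 − 49 = 97.00.

97.00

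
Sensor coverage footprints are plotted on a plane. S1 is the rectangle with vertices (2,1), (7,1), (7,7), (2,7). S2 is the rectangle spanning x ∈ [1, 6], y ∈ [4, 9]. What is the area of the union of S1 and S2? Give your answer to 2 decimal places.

43.00

By inclusion–exclusion:
Individual areas: |S1| = 30, |S2| = 25.
|S1∩S2|: x∈[2,6], y∈[4,7] → 4·3 = 12.
|S1 ∪ S2| = 55 − 12 = 43.00.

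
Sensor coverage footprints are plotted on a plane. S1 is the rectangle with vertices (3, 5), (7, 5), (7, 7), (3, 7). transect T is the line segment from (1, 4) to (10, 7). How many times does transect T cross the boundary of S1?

The segment meets the boundary at (7,6), (4,5).

2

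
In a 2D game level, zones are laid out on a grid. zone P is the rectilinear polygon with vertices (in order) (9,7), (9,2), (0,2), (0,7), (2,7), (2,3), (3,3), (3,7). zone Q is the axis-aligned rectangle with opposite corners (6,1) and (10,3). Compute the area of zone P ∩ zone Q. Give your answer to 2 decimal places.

3.00

The intersection is the polygon with vertices (9,2), (6,2), (6,3), (9,3).
By the shoelace formula its area is 3.00.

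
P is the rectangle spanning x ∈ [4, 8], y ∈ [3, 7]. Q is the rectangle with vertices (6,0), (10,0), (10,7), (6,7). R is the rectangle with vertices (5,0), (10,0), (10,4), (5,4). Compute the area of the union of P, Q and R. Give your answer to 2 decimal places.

By inclusion–exclusion:
Individual areas: |P| = 16, |Q| = 28, |R| = 20.
|P∩Q|: x∈[6,8], y∈[3,7] → 2·4 = 8.
|P∩R|: x∈[5,8], y∈[3,4] → 3·1 = 3.
|Q∩R|: x∈[6,10], y∈[0,4] → 4·4 = 16.
|P∩Q∩R| = 2.
|P ∪ Q ∪ R| = 64 − 27 + 2 = 39.00.

39.00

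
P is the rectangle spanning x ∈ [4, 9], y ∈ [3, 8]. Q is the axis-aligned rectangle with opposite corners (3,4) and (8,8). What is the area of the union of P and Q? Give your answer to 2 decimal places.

29.00

By inclusion–exclusion:
Individual areas: |P| = 25, |Q| = 20.
|P∩Q|: x∈[4,8], y∈[4,8] → 4·4 = 16.
|P ∪ Q| = 45 − 16 = 29.00.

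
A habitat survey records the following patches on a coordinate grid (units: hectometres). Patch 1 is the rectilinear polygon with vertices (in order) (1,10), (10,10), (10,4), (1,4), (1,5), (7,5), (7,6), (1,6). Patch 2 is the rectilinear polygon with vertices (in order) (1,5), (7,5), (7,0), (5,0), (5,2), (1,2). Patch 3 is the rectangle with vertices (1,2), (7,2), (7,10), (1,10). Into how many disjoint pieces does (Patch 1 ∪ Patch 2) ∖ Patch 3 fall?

2

(Patch 1 ∪ Patch 2) ∖ Patch 3 splits into 2 disjoint pieces (area 18, area 4).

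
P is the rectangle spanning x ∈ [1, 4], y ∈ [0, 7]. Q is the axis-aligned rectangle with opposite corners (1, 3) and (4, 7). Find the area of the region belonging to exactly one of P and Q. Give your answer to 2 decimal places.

9.00

|P∩Q|: x∈[1,4], y∈[3,7] → 3·4 = 12.
|P △ Q| = |P| + |Q| − 2·|P∩Q| = 21 + 12 − 24 = 9.00.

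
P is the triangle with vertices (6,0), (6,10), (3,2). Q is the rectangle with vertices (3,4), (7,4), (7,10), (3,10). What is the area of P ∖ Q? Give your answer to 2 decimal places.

8.25

|P| = 15, |P∩Q| = 6.75.
|P ∖ Q| = |P| − |P∩Q| = 15 − 6.75 = 8.25.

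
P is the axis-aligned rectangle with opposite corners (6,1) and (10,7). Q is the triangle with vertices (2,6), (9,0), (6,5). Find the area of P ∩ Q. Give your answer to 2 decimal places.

3.36

The intersection is the polygon with vertices (6,5), (8.4,1), (7.833,1), (6,2.571).
By the shoelace formula its area is 3.36.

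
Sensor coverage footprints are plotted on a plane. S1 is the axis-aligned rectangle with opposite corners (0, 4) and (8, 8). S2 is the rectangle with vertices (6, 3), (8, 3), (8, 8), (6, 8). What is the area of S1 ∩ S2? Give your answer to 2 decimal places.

|S1∩S2|: x∈[6,8], y∈[4,8] → 2·4 = 8.

8.00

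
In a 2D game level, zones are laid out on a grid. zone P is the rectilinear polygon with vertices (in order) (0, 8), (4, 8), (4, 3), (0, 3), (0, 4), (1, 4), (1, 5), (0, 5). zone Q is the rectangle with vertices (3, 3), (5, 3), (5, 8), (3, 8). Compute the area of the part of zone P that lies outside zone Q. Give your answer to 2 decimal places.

14.00

|zone P| = 19, |zone P∩zone Q| = 5.
|zone P ∖ zone Q| = |zone P| − |zone P∩zone Q| = 19 − 5 = 14.00.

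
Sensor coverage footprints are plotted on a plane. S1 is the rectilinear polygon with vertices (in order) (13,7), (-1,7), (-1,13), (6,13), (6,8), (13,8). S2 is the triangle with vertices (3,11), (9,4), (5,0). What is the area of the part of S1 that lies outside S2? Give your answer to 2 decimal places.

|S1| = 49, |S1∩S2| = 5.4026.
|S1 ∖ S2| = |S1| − |S1∩S2| = 49 − 5.4026 = 43.60.

43.60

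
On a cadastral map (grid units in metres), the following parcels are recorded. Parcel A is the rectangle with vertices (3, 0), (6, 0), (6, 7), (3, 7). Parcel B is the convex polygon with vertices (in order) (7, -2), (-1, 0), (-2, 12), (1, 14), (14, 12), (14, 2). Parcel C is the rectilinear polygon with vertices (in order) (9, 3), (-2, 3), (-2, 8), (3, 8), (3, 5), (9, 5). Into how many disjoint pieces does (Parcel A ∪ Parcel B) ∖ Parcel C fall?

1

(Parcel A ∪ Parcel B) ∖ Parcel C is a single connected region.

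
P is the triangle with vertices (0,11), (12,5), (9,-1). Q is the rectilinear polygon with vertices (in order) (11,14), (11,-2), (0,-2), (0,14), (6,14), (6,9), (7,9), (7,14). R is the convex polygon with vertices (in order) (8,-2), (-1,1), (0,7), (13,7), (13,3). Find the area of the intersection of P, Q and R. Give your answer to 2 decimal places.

The intersection is the polygon with vertices (11,3), (9,-1), (3,7), (8,7), (11,5.5).
By the shoelace formula its area is 33.75.

33.75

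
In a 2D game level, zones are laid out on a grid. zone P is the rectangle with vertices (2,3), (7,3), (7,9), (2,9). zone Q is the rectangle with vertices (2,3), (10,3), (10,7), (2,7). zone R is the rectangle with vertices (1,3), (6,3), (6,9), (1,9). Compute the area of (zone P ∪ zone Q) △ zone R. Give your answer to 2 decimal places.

|zone P ∪ zone Q| = 42.
|(zone P ∪ zone Q) ∩ zone R| = 24.
|(zone P ∪ zone Q) △ zone R| = 42 + 30 − 48 = 24.00.

24.00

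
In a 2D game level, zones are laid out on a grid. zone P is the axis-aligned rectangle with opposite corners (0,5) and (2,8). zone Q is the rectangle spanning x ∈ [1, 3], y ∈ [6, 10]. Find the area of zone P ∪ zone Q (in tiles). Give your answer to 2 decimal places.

12.00

By inclusion–exclusion:
Individual areas: |zone P| = 6, |zone Q| = 8.
|zone P∩zone Q|: x∈[1,2], y∈[6,8] → 1·2 = 2.
|zone P ∪ zone Q| = 14 − 2 = 12.00.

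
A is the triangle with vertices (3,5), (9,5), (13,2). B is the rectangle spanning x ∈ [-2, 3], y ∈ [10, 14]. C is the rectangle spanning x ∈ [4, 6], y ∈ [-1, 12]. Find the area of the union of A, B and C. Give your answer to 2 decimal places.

By inclusion–exclusion:
Individual areas: |A| = 9, |B| = 20, |C| = 26.
|A∩B| = 0.
|A∩C| = 1.2.
|B∩C| = 0 (no overlap).
|A∩B∩C| = 0.
|A ∪ B ∪ C| = 55 − 1.2 + 0 = 53.80.

53.80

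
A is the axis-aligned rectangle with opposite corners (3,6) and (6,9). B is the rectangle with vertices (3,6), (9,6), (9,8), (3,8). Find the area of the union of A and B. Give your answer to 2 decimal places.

15.00

By inclusion–exclusion:
Individual areas: |A| = 9, |B| = 12.
|A∩B|: x∈[3,6], y∈[6,8] → 3·2 = 6.
|A ∪ B| = 21 − 6 = 15.00.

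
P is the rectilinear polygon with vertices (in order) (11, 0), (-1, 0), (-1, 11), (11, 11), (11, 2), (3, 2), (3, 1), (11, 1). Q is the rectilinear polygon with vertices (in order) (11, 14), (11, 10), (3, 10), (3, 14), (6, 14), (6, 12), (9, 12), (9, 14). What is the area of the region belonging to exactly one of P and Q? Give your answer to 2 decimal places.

|P| = 124, |Q| = 26, |P∩Q| = 8.
|P △ Q| = |P| + |Q| − 2·|P∩Q| = 124 + 26 − 16 = 134.00.

134.00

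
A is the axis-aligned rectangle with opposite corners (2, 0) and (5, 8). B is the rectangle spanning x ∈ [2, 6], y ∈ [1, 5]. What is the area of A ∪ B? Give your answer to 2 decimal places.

28.00

By inclusion–exclusion:
Individual areas: |A| = 24, |B| = 16.
|A∩B|: x∈[2,5], y∈[1,5] → 3·4 = 12.
|A ∪ B| = 40 − 12 = 28.00.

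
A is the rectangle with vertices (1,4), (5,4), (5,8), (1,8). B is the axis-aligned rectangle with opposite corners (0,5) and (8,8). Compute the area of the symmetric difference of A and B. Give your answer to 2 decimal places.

|A∩B|: x∈[1,5], y∈[5,8] → 4·3 = 12.
|A △ B| = |A| + |B| − 2·|A∩B| = 16 + 24 − 24 = 16.00.

16.00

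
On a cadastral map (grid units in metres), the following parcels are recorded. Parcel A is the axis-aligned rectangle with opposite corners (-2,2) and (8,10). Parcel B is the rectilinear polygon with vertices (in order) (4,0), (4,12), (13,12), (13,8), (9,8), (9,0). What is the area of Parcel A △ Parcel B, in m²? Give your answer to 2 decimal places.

92.00

|Parcel A| = 80, |Parcel B| = 76, |Parcel A∩Parcel B| = 32.
|Parcel A △ Parcel B| = |Parcel A| + |Parcel B| − 2·|Parcel A∩Parcel B| = 80 + 76 − 64 = 92.00.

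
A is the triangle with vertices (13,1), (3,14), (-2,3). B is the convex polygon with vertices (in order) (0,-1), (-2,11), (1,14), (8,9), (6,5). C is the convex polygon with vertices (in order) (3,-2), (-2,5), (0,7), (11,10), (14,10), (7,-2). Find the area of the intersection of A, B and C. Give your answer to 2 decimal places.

35.03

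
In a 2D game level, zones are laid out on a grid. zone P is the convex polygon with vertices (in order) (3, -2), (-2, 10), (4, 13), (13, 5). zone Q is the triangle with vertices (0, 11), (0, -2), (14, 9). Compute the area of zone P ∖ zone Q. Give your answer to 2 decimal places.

|zone P| = 115, |zone P∩zone Q| = 73.9812.
|zone P ∖ zone Q| = |zone P| − |zone P∩zone Q| = 115 − 73.9812 = 41.02.

41.02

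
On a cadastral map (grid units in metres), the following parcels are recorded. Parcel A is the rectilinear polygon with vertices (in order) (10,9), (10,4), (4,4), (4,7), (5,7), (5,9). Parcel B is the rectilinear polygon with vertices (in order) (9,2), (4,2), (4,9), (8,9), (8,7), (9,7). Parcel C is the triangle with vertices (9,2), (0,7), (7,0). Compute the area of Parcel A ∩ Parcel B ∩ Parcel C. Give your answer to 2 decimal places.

0.54

The intersection is the polygon with vertices (4,4.778), (5.4,4), (4,4).
By the shoelace formula its area is 0.54.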